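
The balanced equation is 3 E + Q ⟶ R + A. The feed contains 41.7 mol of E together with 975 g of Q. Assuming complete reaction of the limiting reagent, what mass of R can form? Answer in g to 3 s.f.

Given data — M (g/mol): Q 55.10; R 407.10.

5660 g

n(E) = 41.70 mol
n(Q) = 975.0 / 55.10 = 17.70 mol
n/ν → E: 13.90, Q: 17.70; E is limiting.
n(R) = (1/3) × 41.70 = 13.90 mol
mass = 13.90 × 407.10 = 5659 g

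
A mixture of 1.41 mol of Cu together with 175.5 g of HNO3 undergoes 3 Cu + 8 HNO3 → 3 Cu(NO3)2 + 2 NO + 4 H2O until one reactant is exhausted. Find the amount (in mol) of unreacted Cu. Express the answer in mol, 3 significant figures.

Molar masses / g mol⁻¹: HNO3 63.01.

n(Cu) = 1.410 mol
n(HNO3) = 175.5 / 63.01 = 2.785 mol
n/ν → Cu: 0.4700, HNO3: 0.3481; HNO3 is limiting.
Cu consumed = (3/8) × 2.785 = 1.044 mol
Cu remaining = 1.410 − 1.044 = 0.3660 mol

0.366 mol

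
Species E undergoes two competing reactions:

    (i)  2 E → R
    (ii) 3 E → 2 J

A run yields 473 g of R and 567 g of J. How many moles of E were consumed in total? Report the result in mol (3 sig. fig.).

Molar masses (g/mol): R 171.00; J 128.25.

12.2 mol

n(R) = 473 / 171.00 = 2.766 mol
n(J) = 567 / 128.25 = 4.421 mol
n(E) via (i) = (2/1)×2.766 = 5.532 mol
n(E) via (ii) = (3/2)×4.421 = 6.632 mol
total n(E) = 5.532 + 6.632 = 12.16 mol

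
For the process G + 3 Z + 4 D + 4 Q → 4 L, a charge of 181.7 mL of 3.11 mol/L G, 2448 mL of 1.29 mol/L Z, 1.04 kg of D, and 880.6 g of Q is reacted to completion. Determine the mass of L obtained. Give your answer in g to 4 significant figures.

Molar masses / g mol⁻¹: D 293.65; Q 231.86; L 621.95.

1406 g

n(G) = 3.11 × 181.7/1000 = 0.5651 mol
n(Z) = 1.29 × 2448/1000 = 3.158 mol
n(D) = 1.040×1000 / 293.65 = 3.542 mol
n(Q) = 880.6 / 231.86 = 3.798 mol
n/ν for G = 0.5651/1 = 0.5651
n/ν for Z = 3.158/3 = 1.053
n/ν for D = 3.542/4 = 0.8855
n/ν for Q = 3.798/4 = 0.9495
Smallest n/ν is G → limiting reagent.
n(L) = (4/1) × 0.5651 = 2.260 mol
mass = 2.260 × 621.95 = 1406 g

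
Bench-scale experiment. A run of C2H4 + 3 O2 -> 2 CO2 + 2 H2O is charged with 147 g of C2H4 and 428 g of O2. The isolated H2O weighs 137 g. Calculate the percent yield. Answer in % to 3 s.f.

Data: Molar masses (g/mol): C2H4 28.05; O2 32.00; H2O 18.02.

85.3 %

n(C2H4) = 147.0 / 28.05 = 5.241 mol
n(O2) = 428.0 / 32.00 = 13.38 mol
n/ν for C2H4 = 5.241/1 = 5.241
n/ν for O2 = 13.38/3 = 4.460
Smallest n/ν is O2 → limiting reagent.
theoretical n(H2O) = (2/3) × 13.38 = 8.920 mol → 160.7 g
% yield = 137 / 160.7 × 100 = 85.25 %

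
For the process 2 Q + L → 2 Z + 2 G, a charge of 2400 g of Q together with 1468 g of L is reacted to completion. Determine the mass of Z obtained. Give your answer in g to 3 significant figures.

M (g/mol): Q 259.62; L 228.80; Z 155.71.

n(Q) = 2400 / 259.62 = 9.244 mol
n(L) = 1468 / 228.80 = 6.416 mol
n/ν for Q = 9.244/2 = 4.622
n/ν for L = 6.416/1 = 6.416
Smallest n/ν is Q → limiting reagent.
n(Z) = (2/2) × 9.244 = 9.244 mol
mass = 9.244 × 155.71 = 1439 g

1440 g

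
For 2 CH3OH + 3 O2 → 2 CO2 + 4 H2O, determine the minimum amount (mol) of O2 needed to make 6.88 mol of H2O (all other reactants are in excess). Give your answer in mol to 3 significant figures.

n(H2O) = 6.880 mol
n(O2) = (3/4) × 6.880 = 5.160 mol

5.16 mol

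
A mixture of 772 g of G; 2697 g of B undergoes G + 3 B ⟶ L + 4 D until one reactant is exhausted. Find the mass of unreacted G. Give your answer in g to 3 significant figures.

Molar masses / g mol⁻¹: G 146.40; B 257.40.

261 g

n(G) = 772.0 / 146.40 = 5.273 mol
n(B) = 2697 / 257.40 = 10.48 mol
n/ν → G: 5.273, B: 3.493; B is limiting.
G consumed = (1/3) × 10.48 = 3.493 mol
G remaining = 5.273 − 3.493 = 1.780 mol
mass = 1.780 × 146.40 = 260.6 g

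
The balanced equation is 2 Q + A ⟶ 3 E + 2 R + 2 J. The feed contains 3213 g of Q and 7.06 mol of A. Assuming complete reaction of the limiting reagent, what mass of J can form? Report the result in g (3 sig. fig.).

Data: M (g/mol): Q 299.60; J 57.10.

612 g

n(Q) = 3213 / 299.60 = 10.72 mol
n(A) = 7.060 mol
n/ν for Q = 10.72/2 = 5.360
n/ν for A = 7.060/1 = 7.060
Smallest n/ν is Q → limiting reagent.
n(J) = (2/2) × 10.72 = 10.72 mol
mass = 10.72 × 57.10 = 612.1 g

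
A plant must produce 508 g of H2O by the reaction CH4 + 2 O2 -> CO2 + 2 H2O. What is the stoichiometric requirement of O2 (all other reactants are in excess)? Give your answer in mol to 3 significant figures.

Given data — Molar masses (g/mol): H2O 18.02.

28.2 mol

n(H2O) = 508 / 18.02 = 28.19 mol
n(O2) = (2/2) × 28.19 = 28.19 mol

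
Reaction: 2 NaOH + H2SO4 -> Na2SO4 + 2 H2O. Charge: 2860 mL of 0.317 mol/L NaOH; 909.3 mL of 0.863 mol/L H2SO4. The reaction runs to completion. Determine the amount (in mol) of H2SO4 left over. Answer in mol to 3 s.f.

0.331 mol

n(NaOH) = 0.317 × 2860/1000 = 0.9066 mol
n(H2SO4) = 0.863 × 909.3/1000 = 0.7847 mol
n/ν → NaOH: 0.4533, H2SO4: 0.7847; NaOH is limiting.
H2SO4 consumed = (1/2) × 0.9066 = 0.4533 mol
H2SO4 remaining = 0.7847 − 0.4533 = 0.3314 mol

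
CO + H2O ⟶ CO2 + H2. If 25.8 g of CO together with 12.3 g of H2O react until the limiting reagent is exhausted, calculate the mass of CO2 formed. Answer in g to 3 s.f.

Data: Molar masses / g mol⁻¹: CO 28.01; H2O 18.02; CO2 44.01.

30.0 g

n(CO) = 25.80 / 28.01 = 0.9211 mol
n(H2O) = 12.30 / 18.02 = 0.6826 mol
n/ν for CO = 0.9211/1 = 0.9211
n/ν for H2O = 0.6826/1 = 0.6826
Smallest n/ν is H2O → limiting reagent.
n(CO2) = (1/1) × 0.6826 = 0.6826 mol
mass = 0.6826 × 44.01 = 30.04 g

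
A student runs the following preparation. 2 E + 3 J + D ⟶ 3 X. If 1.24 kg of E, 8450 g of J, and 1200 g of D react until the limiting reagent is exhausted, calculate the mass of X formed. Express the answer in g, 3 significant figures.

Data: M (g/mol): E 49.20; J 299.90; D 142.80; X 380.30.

9590 g

n(E) = 1.240×1000 / 49.20 = 25.20 mol
n(J) = 8450 / 299.90 = 28.18 mol
n(D) = 1200 / 142.80 = 8.403 mol
n/ν → E: 12.60, J: 9.393, D: 8.403; D is limiting.
n(X) = (3/1) × 8.403 = 25.21 mol
mass = 25.21 × 380.30 = 9587 g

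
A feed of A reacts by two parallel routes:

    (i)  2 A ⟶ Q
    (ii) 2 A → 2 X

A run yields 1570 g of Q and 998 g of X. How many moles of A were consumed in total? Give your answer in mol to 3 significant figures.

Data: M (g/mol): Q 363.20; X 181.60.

14.1 mol

n(Q) = 1570 / 363.20 = 4.323 mol
n(X) = 998 / 181.60 = 5.496 mol
n(A) via (i) = (2/1)×4.323 = 8.646 mol
n(A) via (ii) = (2/2)×5.496 = 5.496 mol
total n(A) = 8.646 + 5.496 = 14.14 mol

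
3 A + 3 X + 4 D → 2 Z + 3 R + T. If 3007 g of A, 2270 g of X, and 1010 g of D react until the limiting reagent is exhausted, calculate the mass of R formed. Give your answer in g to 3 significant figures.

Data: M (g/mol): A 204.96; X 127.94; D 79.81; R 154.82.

n(A) = 3007 / 204.96 = 14.67 mol
n(X) = 2270 / 127.94 = 17.74 mol
n(D) = 1010 / 79.81 = 12.66 mol
n/ν → A: 4.890, X: 5.913, D: 3.165; D is limiting.
n(R) = (3/4) × 12.66 = 9.495 mol
mass = 9.495 × 154.82 = 1470 g

1470 g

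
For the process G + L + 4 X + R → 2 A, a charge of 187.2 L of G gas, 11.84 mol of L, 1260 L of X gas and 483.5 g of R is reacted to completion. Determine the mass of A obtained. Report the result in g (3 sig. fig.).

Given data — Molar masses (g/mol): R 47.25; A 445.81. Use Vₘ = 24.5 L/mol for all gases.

6810 g

n(G) = 187.2 / 24.5 = 7.641 mol
n(L) = 11.84 mol
n(X) = 1260 / 24.5 = 51.43 mol
n(R) = 483.5 / 47.25 = 10.23 mol
n/ν → G: 7.641, L: 11.84, X: 12.86, R: 10.23; G is limiting.
n(A) = (2/1) × 7.641 = 15.28 mol
mass = 15.28 × 445.81 = 6812 g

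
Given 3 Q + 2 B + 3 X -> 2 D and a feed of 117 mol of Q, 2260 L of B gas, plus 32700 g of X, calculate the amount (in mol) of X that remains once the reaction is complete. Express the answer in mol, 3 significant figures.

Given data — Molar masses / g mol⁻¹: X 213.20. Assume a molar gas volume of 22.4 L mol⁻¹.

36.4 mol

n(Q) = 117.0 mol
n(B) = 2260 / 22.4 = 100.9 mol
n(X) = 32700 / 213.20 = 153.4 mol
n/ν for Q = 117.0/3 = 39.00
n/ν for B = 100.9/2 = 50.45
n/ν for X = 153.4/3 = 51.13
Smallest n/ν is Q → limiting reagent.
X consumed = (3/3) × 117.0 = 117.0 mol
X remaining = 153.4 − 117.0 = 36.40 mol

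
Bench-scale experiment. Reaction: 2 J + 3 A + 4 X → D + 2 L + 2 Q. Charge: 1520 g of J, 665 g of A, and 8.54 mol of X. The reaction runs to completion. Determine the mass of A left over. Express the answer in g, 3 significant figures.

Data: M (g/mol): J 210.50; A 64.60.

251 g

n(J) = 1520 / 210.50 = 7.221 mol
n(A) = 665.0 / 64.60 = 10.29 mol
n(X) = 8.540 mol
n/ν for J = 7.221/2 = 3.611
n/ν for A = 10.29/3 = 3.430
n/ν for X = 8.540/4 = 2.135
Smallest n/ν is X → limiting reagent.
A consumed = (3/4) × 8.540 = 6.405 mol
A remaining = 10.29 − 6.405 = 3.885 mol
mass = 3.885 × 64.60 = 251.0 g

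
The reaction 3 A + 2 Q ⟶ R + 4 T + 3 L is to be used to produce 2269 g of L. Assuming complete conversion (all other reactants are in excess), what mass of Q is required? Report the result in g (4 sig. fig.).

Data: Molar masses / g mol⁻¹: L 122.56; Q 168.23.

n(L) = 2269 / 122.56 = 18.51 mol
n(Q) = (2/3) × 18.51 = 12.34 mol
mass = 12.34 × 168.23 = 2076 g

2076 g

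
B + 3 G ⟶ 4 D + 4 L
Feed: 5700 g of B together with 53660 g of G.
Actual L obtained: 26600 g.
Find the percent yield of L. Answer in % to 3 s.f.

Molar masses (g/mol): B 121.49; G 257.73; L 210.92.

n(B) = 5700 / 121.49 = 46.92 mol
n(G) = 53660 / 257.73 = 208.2 mol
n/ν → B: 46.92, G: 69.40; B is limiting.
theoretical n(L) = (4/1) × 46.92 = 187.7 mol → 39590 g
% yield = 26600 / 39590 × 100 = 67.19 %

67.2 %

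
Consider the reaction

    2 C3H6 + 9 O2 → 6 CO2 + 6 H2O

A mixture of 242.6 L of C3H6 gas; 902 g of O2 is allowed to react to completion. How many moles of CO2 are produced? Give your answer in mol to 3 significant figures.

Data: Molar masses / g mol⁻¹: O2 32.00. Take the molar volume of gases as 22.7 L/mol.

n(C3H6) = 242.6 / 22.7 = 10.69 mol
n(O2) = 902.0 / 32.00 = 28.19 mol
n/ν → C3H6: 5.345, O2: 3.132; O2 is limiting.
n(CO2) = (6/9) × 28.19 = 18.79 mol

18.8 mol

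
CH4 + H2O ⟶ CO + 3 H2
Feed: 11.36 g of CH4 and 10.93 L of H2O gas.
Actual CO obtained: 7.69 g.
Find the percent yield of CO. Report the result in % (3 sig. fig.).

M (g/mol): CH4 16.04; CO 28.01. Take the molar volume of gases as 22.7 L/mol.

n(CH4) = 11.36 / 16.04 = 0.7082 mol
n(H2O) = 10.93 / 22.7 = 0.4815 mol
n/ν for CH4 = 0.7082/1 = 0.7082
n/ν for H2O = 0.4815/1 = 0.4815
Smallest n/ν is H2O → limiting reagent.
theoretical n(CO) = (1/1) × 0.4815 = 0.4815 mol → 13.49 g
% yield = 7.69 / 13.49 × 100 = 57.01 %

57.0 %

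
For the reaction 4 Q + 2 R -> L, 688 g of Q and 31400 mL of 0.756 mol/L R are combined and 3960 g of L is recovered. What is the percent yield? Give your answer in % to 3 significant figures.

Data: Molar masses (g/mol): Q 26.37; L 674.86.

90.0 %

n(Q) = 688.0 / 26.37 = 26.09 mol
n(R) = 0.756 × 31400/1000 = 23.74 mol
n/ν for Q = 26.09/4 = 6.523
n/ν for R = 23.74/2 = 11.87
Smallest n/ν is Q → limiting reagent.
theoretical n(L) = (1/4) × 26.09 = 6.523 mol → 4402 g
% yield = 3960 / 4402 × 100 = 89.96 %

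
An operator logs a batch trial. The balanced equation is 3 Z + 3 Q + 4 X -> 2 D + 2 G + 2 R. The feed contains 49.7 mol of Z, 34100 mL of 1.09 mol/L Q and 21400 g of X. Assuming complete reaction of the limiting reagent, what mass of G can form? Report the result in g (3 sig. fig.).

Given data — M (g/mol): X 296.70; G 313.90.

n(Z) = 49.70 mol
n(Q) = 1.09 × 34100/1000 = 37.17 mol
n(X) = 21400 / 296.70 = 72.13 mol
n/ν → Z: 16.57, Q: 12.39, X: 18.03; Q is limiting.
n(G) = (2/3) × 37.17 = 24.78 mol
mass = 24.78 × 313.90 = 7778 g

7780 g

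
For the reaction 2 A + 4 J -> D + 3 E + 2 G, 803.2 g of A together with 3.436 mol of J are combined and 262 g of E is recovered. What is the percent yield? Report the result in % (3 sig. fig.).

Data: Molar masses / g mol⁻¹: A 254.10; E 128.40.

n(A) = 803.2 / 254.10 = 3.161 mol
n(J) = 3.436 mol
n/ν → A: 1.581, J: 0.8590; J is limiting.
theoretical n(E) = (3/4) × 3.436 = 2.577 mol → 330.9 g
% yield = 262 / 330.9 × 100 = 79.18 %

79.2 %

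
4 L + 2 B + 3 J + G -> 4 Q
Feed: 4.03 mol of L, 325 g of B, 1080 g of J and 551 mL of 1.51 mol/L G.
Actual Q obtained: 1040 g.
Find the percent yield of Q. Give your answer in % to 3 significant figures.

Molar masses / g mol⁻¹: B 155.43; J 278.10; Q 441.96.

n(L) = 4.030 mol
n(B) = 325.0 / 155.43 = 2.091 mol
n(J) = 1080 / 278.10 = 3.883 mol
n(G) = 1.51 × 551.0/1000 = 0.8320 mol
n/ν for L = 4.030/4 = 1.008
n/ν for B = 2.091/2 = 1.046
n/ν for J = 3.883/3 = 1.294
n/ν for G = 0.8320/1 = 0.8320
Smallest n/ν is G → limiting reagent.
theoretical n(Q) = (4/1) × 0.8320 = 3.328 mol → 1471 g
% yield = 1040 / 1471 × 100 = 70.70 %

70.7 %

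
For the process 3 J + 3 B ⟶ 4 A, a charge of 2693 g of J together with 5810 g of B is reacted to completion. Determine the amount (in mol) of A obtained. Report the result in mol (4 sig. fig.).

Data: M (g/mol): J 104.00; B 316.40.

24.48 mol

n(J) = 2693 / 104.00 = 25.89 mol
n(B) = 5810 / 316.40 = 18.36 mol
n/ν for J = 25.89/3 = 8.630
n/ν for B = 18.36/3 = 6.120
Smallest n/ν is B → limiting reagent.
n(A) = (4/3) × 18.36 = 24.48 mol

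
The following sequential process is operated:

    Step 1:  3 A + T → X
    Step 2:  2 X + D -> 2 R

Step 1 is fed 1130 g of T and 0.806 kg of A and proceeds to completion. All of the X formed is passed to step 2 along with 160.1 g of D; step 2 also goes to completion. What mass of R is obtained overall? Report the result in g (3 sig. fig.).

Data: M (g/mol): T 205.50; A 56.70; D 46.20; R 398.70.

Step 1:
n(T) = 1130 / 205.50 = 5.499 mol
n(A) = 0.8060×1000 / 56.70 = 14.22 mol
n/ν for T = 5.499/1 = 5.499
n/ν for A = 14.22/3 = 4.740
Smallest n/ν is A → limiting reagent.
n(X) produced = (1/3) × 14.22 = 4.740 mol
Step 2:
n(X) available = 4.740 mol
n(D) = 160.1 / 46.20 = 3.465 mol
n/ν for X = 4.740/2 = 2.370
n/ν for D = 3.465/1 = 3.465
Smallest n/ν is X → limiting reagent.
n(R) = (2/2) × 4.740 = 4.740 mol
mass = 4.740 × 398.70 = 1890 g

1890 g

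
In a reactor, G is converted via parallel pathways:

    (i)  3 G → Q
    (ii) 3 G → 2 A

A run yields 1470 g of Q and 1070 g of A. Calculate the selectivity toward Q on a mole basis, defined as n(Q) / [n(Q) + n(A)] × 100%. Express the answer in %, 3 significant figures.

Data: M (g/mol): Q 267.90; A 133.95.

n(Q) = 1470 / 267.90 = 5.487 mol
n(A) = 1070 / 133.95 = 7.988 mol
selectivity = 5.487/(5.487+7.988) × 100 = 40.72 %

40.7 %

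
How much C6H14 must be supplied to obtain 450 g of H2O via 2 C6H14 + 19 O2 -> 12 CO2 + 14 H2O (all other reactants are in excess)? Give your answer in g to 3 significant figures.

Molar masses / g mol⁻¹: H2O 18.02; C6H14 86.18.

n(H2O) = 450 / 18.02 = 24.97 mol
n(C6H14) = (2/14) × 24.97 = 3.567 mol
mass = 3.567 × 86.18 = 307.4 g

307 g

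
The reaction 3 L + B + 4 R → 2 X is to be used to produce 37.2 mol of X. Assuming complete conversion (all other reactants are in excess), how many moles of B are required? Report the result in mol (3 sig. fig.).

18.6 mol

n(X) = 37.20 mol
n(B) = (1/2) × 37.20 = 18.60 mol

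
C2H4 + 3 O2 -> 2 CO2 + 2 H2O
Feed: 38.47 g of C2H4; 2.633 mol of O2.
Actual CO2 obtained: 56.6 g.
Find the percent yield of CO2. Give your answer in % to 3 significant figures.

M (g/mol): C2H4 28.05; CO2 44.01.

n(C2H4) = 38.47 / 28.05 = 1.371 mol
n(O2) = 2.633 mol
n/ν for C2H4 = 1.371/1 = 1.371
n/ν for O2 = 2.633/3 = 0.8777
Smallest n/ν is O2 → limiting reagent.
theoretical n(CO2) = (2/3) × 2.633 = 1.755 mol → 77.24 g
% yield = 56.6 / 77.24 × 100 = 73.28 %

73.3 %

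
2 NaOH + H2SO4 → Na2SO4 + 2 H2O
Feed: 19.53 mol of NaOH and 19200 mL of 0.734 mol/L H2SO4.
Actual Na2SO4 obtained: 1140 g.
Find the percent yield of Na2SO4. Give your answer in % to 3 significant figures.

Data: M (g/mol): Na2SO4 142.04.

n(NaOH) = 19.53 mol
n(H2SO4) = 0.734 × 19200/1000 = 14.09 mol
n/ν → NaOH: 9.765, H2SO4: 14.09; NaOH is limiting.
theoretical n(Na2SO4) = (1/2) × 19.53 = 9.765 mol → 1387 g
% yield = 1140 / 1387 × 100 = 82.19 %

82.2 %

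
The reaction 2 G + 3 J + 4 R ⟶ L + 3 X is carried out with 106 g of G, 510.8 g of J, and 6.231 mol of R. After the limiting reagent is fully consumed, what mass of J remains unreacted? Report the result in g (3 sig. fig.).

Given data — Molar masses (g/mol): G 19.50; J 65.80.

n(G) = 106.0 / 19.50 = 5.436 mol
n(J) = 510.8 / 65.80 = 7.763 mol
n(R) = 6.231 mol
n/ν for G = 5.436/2 = 2.718
n/ν for J = 7.763/3 = 2.588
n/ν for R = 6.231/4 = 1.558
Smallest n/ν is R → limiting reagent.
J consumed = (3/4) × 6.231 = 4.673 mol
J remaining = 7.763 − 4.673 = 3.090 mol
mass = 3.090 × 65.80 = 203.3 g

203 g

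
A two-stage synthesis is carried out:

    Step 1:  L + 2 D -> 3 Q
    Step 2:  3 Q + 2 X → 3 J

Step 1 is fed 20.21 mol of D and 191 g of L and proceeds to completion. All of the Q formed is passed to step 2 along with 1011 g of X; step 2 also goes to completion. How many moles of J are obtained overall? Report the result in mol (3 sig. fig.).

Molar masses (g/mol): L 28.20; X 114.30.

Step 1:
n(D) = 20.21 mol
n(L) = 191.0 / 28.20 = 6.773 mol
n/ν for D = 20.21/2 = 10.11
n/ν for L = 6.773/1 = 6.773
Smallest n/ν is L → limiting reagent.
n(Q) produced = (3/1) × 6.773 = 20.32 mol
Step 2:
n(Q) available = 20.32 mol
n(X) = 1011 / 114.30 = 8.845 mol
n/ν for Q = 20.32/3 = 6.773
n/ν for X = 8.845/2 = 4.423
Smallest n/ν is X → limiting reagent.
n(J) = (3/2) × 8.845 = 13.27 mol

13.3 mol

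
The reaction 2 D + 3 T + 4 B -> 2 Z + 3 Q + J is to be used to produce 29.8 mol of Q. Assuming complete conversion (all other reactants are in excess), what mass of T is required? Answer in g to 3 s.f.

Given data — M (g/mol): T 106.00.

n(Q) = 29.80 mol
n(T) = (3/3) × 29.80 = 29.80 mol
mass = 29.80 × 106.00 = 3159 g

3160 g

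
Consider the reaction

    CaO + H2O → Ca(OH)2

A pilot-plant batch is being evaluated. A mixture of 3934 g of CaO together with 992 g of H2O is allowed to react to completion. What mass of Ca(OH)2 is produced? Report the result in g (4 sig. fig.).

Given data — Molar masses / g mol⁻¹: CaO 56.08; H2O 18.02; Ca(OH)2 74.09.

4079 g

n(CaO) = 3934 / 56.08 = 70.15 mol
n(H2O) = 992.0 / 18.02 = 55.05 mol
n/ν → CaO: 70.15, H2O: 55.05; H2O is limiting.
n(Ca(OH)2) = (1/1) × 55.05 = 55.05 mol
mass = 55.05 × 74.09 = 4079 g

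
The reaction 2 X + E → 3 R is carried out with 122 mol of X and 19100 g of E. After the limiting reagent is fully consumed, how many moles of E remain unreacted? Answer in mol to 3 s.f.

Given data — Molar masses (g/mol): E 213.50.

28.5 mol

n(X) = 122.0 mol
n(E) = 19100 / 213.50 = 89.46 mol
n/ν for X = 122.0/2 = 61.00
n/ν for E = 89.46/1 = 89.46
Smallest n/ν is X → limiting reagent.
E consumed = (1/2) × 122.0 = 61.00 mol
E remaining = 89.46 − 61.00 = 28.46 mol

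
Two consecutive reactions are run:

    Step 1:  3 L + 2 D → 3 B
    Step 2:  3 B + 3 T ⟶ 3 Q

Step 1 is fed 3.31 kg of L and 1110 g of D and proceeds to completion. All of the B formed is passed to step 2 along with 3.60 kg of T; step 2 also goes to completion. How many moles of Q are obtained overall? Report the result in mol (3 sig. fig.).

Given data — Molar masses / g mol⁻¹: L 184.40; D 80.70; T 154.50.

Step 1:
n(L) = 3.310×1000 / 184.40 = 17.95 mol
n(D) = 1110 / 80.70 = 13.75 mol
n/ν for L = 17.95/3 = 5.983
n/ν for D = 13.75/2 = 6.875
Smallest n/ν is L → limiting reagent.
n(B) produced = (3/3) × 17.95 = 17.95 mol
Step 2:
n(B) available = 17.95 mol
n(T) = 3.600×1000 / 154.50 = 23.30 mol
n/ν for B = 17.95/3 = 5.983
n/ν for T = 23.30/3 = 7.767
Smallest n/ν is B → limiting reagent.
n(Q) = (3/3) × 17.95 = 17.95 mol

18.0 mol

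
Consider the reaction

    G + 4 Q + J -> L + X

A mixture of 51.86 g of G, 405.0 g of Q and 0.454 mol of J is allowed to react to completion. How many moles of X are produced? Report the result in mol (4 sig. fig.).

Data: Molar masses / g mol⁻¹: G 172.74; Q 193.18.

0.3002 mol

n(G) = 51.86 / 172.74 = 0.3002 mol
n(Q) = 405.0 / 193.18 = 2.096 mol
n(J) = 0.4540 mol
n/ν → G: 0.3002, Q: 0.5240, J: 0.4540; G is limiting.
n(X) = (1/1) × 0.3002 = 0.3002 mol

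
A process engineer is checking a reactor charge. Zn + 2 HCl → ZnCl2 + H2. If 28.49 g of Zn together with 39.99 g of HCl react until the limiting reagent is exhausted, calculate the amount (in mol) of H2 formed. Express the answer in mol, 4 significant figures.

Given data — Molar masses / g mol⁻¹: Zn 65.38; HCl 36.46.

n(Zn) = 28.49 / 65.38 = 0.4358 mol
n(HCl) = 39.99 / 36.46 = 1.097 mol
n/ν → Zn: 0.4358, HCl: 0.5485; Zn is limiting.
n(H2) = (1/1) × 0.4358 = 0.4358 mol

0.4358 mol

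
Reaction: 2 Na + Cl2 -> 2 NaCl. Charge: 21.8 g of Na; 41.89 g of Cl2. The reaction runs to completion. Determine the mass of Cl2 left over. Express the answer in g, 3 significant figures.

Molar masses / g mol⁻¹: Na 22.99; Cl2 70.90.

8.27 g

n(Na) = 21.80 / 22.99 = 0.9482 mol
n(Cl2) = 41.89 / 70.90 = 0.5908 mol
n/ν for Na = 0.9482/2 = 0.4741
n/ν for Cl2 = 0.5908/1 = 0.5908
Smallest n/ν is Na → limiting reagent.
Cl2 consumed = (1/2) × 0.9482 = 0.4741 mol
Cl2 remaining = 0.5908 − 0.4741 = 0.1167 mol
mass = 0.1167 × 70.90 = 8.274 g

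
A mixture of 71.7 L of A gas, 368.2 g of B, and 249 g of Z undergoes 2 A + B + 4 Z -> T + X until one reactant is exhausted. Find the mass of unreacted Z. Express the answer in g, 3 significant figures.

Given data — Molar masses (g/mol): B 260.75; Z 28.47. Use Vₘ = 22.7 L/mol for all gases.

n(A) = 71.70 / 22.7 = 3.159 mol
n(B) = 368.2 / 260.75 = 1.412 mol
n(Z) = 249.0 / 28.47 = 8.746 mol
n/ν for A = 3.159/2 = 1.580
n/ν for B = 1.412/1 = 1.412
n/ν for Z = 8.746/4 = 2.187
Smallest n/ν is B → limiting reagent.
Z consumed = (4/1) × 1.412 = 5.648 mol
Z remaining = 8.746 − 5.648 = 3.098 mol
mass = 3.098 × 28.47 = 88.20 g

88.2 g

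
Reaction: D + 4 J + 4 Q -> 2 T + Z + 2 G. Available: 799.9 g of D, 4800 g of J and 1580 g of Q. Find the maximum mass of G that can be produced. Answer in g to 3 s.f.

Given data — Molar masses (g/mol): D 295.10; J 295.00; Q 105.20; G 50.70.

n(D) = 799.9 / 295.10 = 2.711 mol
n(J) = 4800 / 295.00 = 16.27 mol
n(Q) = 1580 / 105.20 = 15.02 mol
n/ν for D = 2.711/1 = 2.711
n/ν for J = 16.27/4 = 4.068
n/ν for Q = 15.02/4 = 3.755
Smallest n/ν is D → limiting reagent.
n(G) = (2/1) × 2.711 = 5.422 mol
mass = 5.422 × 50.70 = 274.9 g

275 g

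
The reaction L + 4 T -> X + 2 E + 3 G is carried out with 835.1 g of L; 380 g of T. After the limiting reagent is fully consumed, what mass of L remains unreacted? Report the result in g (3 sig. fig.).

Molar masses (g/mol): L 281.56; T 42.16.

n(L) = 835.1 / 281.56 = 2.966 mol
n(T) = 380.0 / 42.16 = 9.013 mol
n/ν for L = 2.966/1 = 2.966
n/ν for T = 9.013/4 = 2.253
Smallest n/ν is T → limiting reagent.
L consumed = (1/4) × 9.013 = 2.253 mol
L remaining = 2.966 − 2.253 = 0.7130 mol
mass = 0.7130 × 281.56 = 200.8 g

201 g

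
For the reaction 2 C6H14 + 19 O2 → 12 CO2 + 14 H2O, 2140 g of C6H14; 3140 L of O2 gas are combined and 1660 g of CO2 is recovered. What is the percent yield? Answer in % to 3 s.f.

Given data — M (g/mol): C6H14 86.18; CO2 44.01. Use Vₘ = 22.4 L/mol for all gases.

42.6 %

n(C6H14) = 2140 / 86.18 = 24.83 mol
n(O2) = 3140 / 22.4 = 140.2 mol
n/ν for C6H14 = 24.83/2 = 12.42
n/ν for O2 = 140.2/19 = 7.379
Smallest n/ν is O2 → limiting reagent.
theoretical n(CO2) = (12/19) × 140.2 = 88.55 mol → 3897 g
% yield = 1660 / 3897 × 100 = 42.60 %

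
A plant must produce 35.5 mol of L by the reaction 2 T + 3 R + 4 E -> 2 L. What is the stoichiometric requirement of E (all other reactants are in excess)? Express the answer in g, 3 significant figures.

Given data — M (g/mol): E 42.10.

n(L) = 35.50 mol
n(E) = (4/2) × 35.50 = 71.00 mol
mass = 71.00 × 42.10 = 2989 g

2990 g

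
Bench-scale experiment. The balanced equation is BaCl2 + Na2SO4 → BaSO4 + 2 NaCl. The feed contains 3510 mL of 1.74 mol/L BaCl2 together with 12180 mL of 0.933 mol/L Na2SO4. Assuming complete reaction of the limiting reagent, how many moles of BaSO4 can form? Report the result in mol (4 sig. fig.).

n(BaCl2) = 1.74 × 3510/1000 = 6.107 mol
n(Na2SO4) = 0.933 × 12180/1000 = 11.36 mol
n/ν for BaCl2 = 6.107/1 = 6.107
n/ν for Na2SO4 = 11.36/1 = 11.36
Smallest n/ν is BaCl2 → limiting reagent.
n(BaSO4) = (1/1) × 6.107 = 6.107 mol

6.107 mol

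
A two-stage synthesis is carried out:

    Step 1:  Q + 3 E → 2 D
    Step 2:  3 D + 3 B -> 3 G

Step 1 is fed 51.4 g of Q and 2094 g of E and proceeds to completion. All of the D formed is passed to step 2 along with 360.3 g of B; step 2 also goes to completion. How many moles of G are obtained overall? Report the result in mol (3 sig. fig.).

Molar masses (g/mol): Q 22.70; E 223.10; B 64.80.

Step 1:
n(Q) = 51.40 / 22.70 = 2.264 mol
n(E) = 2094 / 223.10 = 9.386 mol
n/ν for Q = 2.264/1 = 2.264
n/ν for E = 9.386/3 = 3.129
Smallest n/ν is Q → limiting reagent.
n(D) produced = (2/1) × 2.264 = 4.528 mol
Step 2:
n(D) available = 4.528 mol
n(B) = 360.3 / 64.80 = 5.560 mol
n/ν for D = 4.528/3 = 1.509
n/ν for B = 5.560/3 = 1.853
Smallest n/ν is D → limiting reagent.
n(G) = (3/3) × 4.528 = 4.528 mol

4.53 mol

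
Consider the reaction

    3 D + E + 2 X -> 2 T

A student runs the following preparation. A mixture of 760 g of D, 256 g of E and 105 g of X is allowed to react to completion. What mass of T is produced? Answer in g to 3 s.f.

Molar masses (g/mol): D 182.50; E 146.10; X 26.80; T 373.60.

n(D) = 760.0 / 182.50 = 4.164 mol
n(E) = 256.0 / 146.10 = 1.752 mol
n(X) = 105.0 / 26.80 = 3.918 mol
n/ν → D: 1.388, E: 1.752, X: 1.959; D is limiting.
n(T) = (2/3) × 4.164 = 2.776 mol
mass = 2.776 × 373.60 = 1037 g

1040 g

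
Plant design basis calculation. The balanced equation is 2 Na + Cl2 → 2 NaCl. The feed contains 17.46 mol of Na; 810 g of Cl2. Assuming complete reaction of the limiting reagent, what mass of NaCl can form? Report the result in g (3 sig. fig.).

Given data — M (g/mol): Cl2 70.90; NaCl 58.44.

1020 g

n(Na) = 17.46 mol
n(Cl2) = 810.0 / 70.90 = 11.42 mol
n/ν → Na: 8.730, Cl2: 11.42; Na is limiting.
n(NaCl) = (2/2) × 17.46 = 17.46 mol
mass = 17.46 × 58.44 = 1020 g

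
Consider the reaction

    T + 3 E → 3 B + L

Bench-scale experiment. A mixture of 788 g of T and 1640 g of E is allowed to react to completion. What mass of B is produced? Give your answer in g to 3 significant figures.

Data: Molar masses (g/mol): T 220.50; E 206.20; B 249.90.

1990 g

n(T) = 788.0 / 220.50 = 3.574 mol
n(E) = 1640 / 206.20 = 7.953 mol
n/ν for T = 3.574/1 = 3.574
n/ν for E = 7.953/3 = 2.651
Smallest n/ν is E → limiting reagent.
n(B) = (3/3) × 7.953 = 7.953 mol
mass = 7.953 × 249.90 = 1987 g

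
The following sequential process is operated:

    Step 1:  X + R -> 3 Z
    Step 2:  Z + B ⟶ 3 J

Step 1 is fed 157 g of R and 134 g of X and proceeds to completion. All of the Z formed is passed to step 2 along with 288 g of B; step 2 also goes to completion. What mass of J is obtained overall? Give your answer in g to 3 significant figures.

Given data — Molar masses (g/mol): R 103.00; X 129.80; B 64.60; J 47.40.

440 g

Step 1:
n(R) = 157.0 / 103.00 = 1.524 mol
n(X) = 134.0 / 129.80 = 1.032 mol
n/ν → R: 1.524, X: 1.032; X is limiting.
n(Z) produced = (3/1) × 1.032 = 3.096 mol
Step 2:
n(Z) available = 3.096 mol
n(B) = 288.0 / 64.60 = 4.458 mol
n/ν → Z: 3.096, B: 4.458; Z is limiting.
n(J) = (3/1) × 3.096 = 9.288 mol
mass = 9.288 × 47.40 = 440.3 g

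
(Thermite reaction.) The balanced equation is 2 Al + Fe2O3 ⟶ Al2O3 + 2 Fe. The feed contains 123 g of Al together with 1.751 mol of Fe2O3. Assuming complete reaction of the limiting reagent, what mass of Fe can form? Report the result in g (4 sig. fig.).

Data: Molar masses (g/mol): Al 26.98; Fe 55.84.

195.6 g

n(Al) = 123.0 / 26.98 = 4.559 mol
n(Fe2O3) = 1.751 mol
n/ν → Al: 2.280, Fe2O3: 1.751; Fe2O3 is limiting.
n(Fe) = (2/1) × 1.751 = 3.502 mol
mass = 3.502 × 55.84 = 195.6 g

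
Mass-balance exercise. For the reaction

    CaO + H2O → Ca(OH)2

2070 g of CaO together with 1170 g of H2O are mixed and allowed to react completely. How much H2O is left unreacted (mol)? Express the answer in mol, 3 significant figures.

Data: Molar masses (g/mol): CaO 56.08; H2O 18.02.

n(CaO) = 2070 / 56.08 = 36.91 mol
n(H2O) = 1170 / 18.02 = 64.93 mol
n/ν for CaO = 36.91/1 = 36.91
n/ν for H2O = 64.93/1 = 64.93
Smallest n/ν is CaO → limiting reagent.
H2O consumed = (1/1) × 36.91 = 36.91 mol
H2O remaining = 64.93 − 36.91 = 28.02 mol

28.0 mol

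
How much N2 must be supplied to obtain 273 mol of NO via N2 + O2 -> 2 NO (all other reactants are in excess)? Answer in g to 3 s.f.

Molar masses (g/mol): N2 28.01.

n(NO) = 273.0 mol
n(N2) = (1/2) × 273.0 = 136.5 mol
mass = 136.5 × 28.01 = 3823 g

3820 g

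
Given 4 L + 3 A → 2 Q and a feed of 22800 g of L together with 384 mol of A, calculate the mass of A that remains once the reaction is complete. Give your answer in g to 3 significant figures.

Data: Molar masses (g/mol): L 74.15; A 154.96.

n(L) = 22800 / 74.15 = 307.5 mol
n(A) = 384.0 mol
n/ν for L = 307.5/4 = 76.88
n/ν for A = 384.0/3 = 128.0
Smallest n/ν is L → limiting reagent.
A consumed = (3/4) × 307.5 = 230.6 mol
A remaining = 384.0 − 230.6 = 153.4 mol
mass = 153.4 × 154.96 = 23770 g

23800 g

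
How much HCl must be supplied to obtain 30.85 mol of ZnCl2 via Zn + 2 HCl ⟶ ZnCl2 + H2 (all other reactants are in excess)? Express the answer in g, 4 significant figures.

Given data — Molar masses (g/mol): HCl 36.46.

n(ZnCl2) = 30.85 mol
n(HCl) = (2/1) × 30.85 = 61.70 mol
mass = 61.70 × 36.46 = 2250 g

2250 g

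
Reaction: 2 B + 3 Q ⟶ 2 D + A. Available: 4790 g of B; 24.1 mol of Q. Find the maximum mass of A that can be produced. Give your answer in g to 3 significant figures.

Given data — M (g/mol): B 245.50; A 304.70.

2450 g

n(B) = 4790 / 245.50 = 19.51 mol
n(Q) = 24.10 mol
n/ν for B = 19.51/2 = 9.755
n/ν for Q = 24.10/3 = 8.033
Smallest n/ν is Q → limiting reagent.
n(A) = (1/3) × 24.10 = 8.033 mol
mass = 8.033 × 304.70 = 2448 g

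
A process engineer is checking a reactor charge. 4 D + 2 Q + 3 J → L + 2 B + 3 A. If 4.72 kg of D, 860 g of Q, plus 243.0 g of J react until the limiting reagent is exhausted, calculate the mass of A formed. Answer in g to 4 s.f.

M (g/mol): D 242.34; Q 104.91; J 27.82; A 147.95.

1292 g

n(D) = 4.720×1000 / 242.34 = 19.48 mol
n(Q) = 860.0 / 104.91 = 8.198 mol
n(J) = 243.0 / 27.82 = 8.735 mol
n/ν → D: 4.870, Q: 4.099, J: 2.912; J is limiting.
n(A) = (3/3) × 8.735 = 8.735 mol
mass = 8.735 × 147.95 = 1292 g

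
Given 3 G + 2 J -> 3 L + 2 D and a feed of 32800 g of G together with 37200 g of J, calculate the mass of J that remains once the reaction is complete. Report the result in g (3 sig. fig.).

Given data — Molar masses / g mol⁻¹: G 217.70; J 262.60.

n(G) = 32800 / 217.70 = 150.7 mol
n(J) = 37200 / 262.60 = 141.7 mol
n/ν → G: 50.23, J: 70.85; G is limiting.
J consumed = (2/3) × 150.7 = 100.5 mol
J remaining = 141.7 − 100.5 = 41.20 mol
mass = 41.20 × 262.60 = 10820 g

10800 g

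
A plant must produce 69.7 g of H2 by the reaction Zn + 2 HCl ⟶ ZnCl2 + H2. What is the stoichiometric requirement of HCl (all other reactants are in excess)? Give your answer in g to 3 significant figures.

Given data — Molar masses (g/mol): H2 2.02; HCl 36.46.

n(H2) = 69.7 / 2.02 = 34.50 mol
n(HCl) = (2/1) × 34.50 = 69.00 mol
mass = 69.00 × 36.46 = 2516 g

2520 g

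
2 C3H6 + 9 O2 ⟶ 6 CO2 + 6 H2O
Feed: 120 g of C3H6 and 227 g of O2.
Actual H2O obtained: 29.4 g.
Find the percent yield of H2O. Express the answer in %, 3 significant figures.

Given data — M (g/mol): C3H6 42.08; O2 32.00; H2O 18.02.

n(C3H6) = 120.0 / 42.08 = 2.852 mol
n(O2) = 227.0 / 32.00 = 7.094 mol
n/ν for C3H6 = 2.852/2 = 1.426
n/ν for O2 = 7.094/9 = 0.7882
Smallest n/ν is O2 → limiting reagent.
theoretical n(H2O) = (6/9) × 7.094 = 4.729 mol → 85.22 g
% yield = 29.4 / 85.22 × 100 = 34.50 %

34.5 %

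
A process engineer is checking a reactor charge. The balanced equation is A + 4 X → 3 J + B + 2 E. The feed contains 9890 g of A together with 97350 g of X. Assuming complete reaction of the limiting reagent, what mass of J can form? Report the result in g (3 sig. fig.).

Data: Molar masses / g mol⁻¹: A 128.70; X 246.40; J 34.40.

n(A) = 9890 / 128.70 = 76.85 mol
n(X) = 97350 / 246.40 = 395.1 mol
n/ν for A = 76.85/1 = 76.85
n/ν for X = 395.1/4 = 98.78
Smallest n/ν is A → limiting reagent.
n(J) = (3/1) × 76.85 = 230.6 mol
mass = 230.6 × 34.40 = 7933 g

7930 g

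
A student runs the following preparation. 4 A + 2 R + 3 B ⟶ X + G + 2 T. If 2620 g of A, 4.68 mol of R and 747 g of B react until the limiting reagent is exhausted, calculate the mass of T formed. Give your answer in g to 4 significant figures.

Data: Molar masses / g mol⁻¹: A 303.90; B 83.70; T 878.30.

3786 g

n(A) = 2620 / 303.90 = 8.621 mol
n(R) = 4.680 mol
n(B) = 747.0 / 83.70 = 8.925 mol
n/ν for A = 8.621/4 = 2.155
n/ν for R = 4.680/2 = 2.340
n/ν for B = 8.925/3 = 2.975
Smallest n/ν is A → limiting reagent.
n(T) = (2/4) × 8.621 = 4.311 mol
mass = 4.311 × 878.30 = 3786 g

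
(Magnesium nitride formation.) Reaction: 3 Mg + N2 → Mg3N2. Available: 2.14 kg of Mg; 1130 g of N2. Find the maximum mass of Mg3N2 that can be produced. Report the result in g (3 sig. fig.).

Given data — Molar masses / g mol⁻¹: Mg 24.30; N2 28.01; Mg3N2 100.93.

n(Mg) = 2.140×1000 / 24.30 = 88.07 mol
n(N2) = 1130 / 28.01 = 40.34 mol
n/ν for Mg = 88.07/3 = 29.36
n/ν for N2 = 40.34/1 = 40.34
Smallest n/ν is Mg → limiting reagent.
n(Mg3N2) = (1/3) × 88.07 = 29.36 mol
mass = 29.36 × 100.93 = 2963 g

2960 g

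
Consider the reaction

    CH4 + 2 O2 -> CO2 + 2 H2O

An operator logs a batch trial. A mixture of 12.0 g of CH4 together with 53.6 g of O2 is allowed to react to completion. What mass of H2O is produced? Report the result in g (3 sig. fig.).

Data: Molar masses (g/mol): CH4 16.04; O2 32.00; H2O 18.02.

27.0 g

n(CH4) = 12.00 / 16.04 = 0.7481 mol
n(O2) = 53.60 / 32.00 = 1.675 mol
n/ν for CH4 = 0.7481/1 = 0.7481
n/ν for O2 = 1.675/2 = 0.8375
Smallest n/ν is CH4 → limiting reagent.
n(H2O) = (2/1) × 0.7481 = 1.496 mol
mass = 1.496 × 18.02 = 26.96 g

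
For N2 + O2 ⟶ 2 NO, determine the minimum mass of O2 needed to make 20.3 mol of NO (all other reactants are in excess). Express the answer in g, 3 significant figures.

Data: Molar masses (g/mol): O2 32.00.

325 g

n(NO) = 20.30 mol
n(O2) = (1/2) × 20.30 = 10.15 mol
mass = 10.15 × 32.00 = 324.8 g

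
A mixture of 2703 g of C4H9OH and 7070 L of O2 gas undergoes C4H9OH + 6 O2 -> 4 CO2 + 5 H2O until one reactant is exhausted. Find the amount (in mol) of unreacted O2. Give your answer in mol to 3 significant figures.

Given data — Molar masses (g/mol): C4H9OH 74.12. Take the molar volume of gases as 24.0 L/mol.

n(C4H9OH) = 2703 / 74.12 = 36.47 mol
n(O2) = 7070 / 24.0 = 294.6 mol
n/ν → C4H9OH: 36.47, O2: 49.10; C4H9OH is limiting.
O2 consumed = (6/1) × 36.47 = 218.8 mol
O2 remaining = 294.6 − 218.8 = 75.80 mol

75.8 mol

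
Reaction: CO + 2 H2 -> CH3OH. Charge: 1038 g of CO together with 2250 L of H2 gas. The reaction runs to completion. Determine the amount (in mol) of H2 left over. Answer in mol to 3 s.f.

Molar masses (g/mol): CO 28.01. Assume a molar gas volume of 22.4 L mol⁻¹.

n(CO) = 1038 / 28.01 = 37.06 mol
n(H2) = 2250 / 22.4 = 100.4 mol
n/ν for CO = 37.06/1 = 37.06
n/ν for H2 = 100.4/2 = 50.20
Smallest n/ν is CO → limiting reagent.
H2 consumed = (2/1) × 37.06 = 74.12 mol
H2 remaining = 100.4 − 74.12 = 26.28 mol

26.3 mol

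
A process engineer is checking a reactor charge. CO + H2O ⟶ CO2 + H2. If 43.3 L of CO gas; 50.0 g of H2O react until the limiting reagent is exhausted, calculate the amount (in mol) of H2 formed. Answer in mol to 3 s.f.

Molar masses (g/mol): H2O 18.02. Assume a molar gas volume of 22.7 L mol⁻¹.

1.91 mol

n(CO) = 43.30 / 22.7 = 1.907 mol
n(H2O) = 50.00 / 18.02 = 2.775 mol
n/ν for CO = 1.907/1 = 1.907
n/ν for H2O = 2.775/1 = 2.775
Smallest n/ν is CO → limiting reagent.
n(H2) = (1/1) × 1.907 = 1.907 mol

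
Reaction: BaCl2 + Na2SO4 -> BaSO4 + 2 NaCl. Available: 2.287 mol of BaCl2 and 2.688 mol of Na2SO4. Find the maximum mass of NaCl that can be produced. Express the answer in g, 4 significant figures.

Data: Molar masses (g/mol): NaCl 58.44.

n(BaCl2) = 2.287 mol
n(Na2SO4) = 2.688 mol
n/ν for BaCl2 = 2.287/1 = 2.287
n/ν for Na2SO4 = 2.688/1 = 2.688
Smallest n/ν is BaCl2 → limiting reagent.
n(NaCl) = (2/1) × 2.287 = 4.574 mol
mass = 4.574 × 58.44 = 267.3 g

267.3 g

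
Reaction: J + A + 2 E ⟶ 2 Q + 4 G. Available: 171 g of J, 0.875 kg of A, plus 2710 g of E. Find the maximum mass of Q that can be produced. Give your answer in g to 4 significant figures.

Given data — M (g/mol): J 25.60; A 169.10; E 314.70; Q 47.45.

408.6 g

n(J) = 171.0 / 25.60 = 6.680 mol
n(A) = 0.8750×1000 / 169.10 = 5.174 mol
n(E) = 2710 / 314.70 = 8.611 mol
n/ν → J: 6.680, A: 5.174, E: 4.306; E is limiting.
n(Q) = (2/2) × 8.611 = 8.611 mol
mass = 8.611 × 47.45 = 408.6 g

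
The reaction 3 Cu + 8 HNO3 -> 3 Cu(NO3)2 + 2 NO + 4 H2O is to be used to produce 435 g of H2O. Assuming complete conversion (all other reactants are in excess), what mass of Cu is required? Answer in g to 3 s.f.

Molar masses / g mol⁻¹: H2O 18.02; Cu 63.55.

n(H2O) = 435 / 18.02 = 24.14 mol
n(Cu) = (3/4) × 24.14 = 18.11 mol
mass = 18.11 × 63.55 = 1151 g

1150 g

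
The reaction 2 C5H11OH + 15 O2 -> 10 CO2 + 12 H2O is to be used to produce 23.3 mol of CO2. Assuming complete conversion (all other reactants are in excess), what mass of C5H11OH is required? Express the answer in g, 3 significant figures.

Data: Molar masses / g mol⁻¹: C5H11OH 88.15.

n(CO2) = 23.30 mol
n(C5H11OH) = (2/10) × 23.30 = 4.660 mol
mass = 4.660 × 88.15 = 410.8 g

411 g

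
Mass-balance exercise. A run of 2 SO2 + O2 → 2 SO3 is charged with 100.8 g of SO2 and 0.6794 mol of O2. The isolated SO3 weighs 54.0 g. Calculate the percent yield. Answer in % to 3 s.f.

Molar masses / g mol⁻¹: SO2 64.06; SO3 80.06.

n(SO2) = 100.8 / 64.06 = 1.574 mol
n(O2) = 0.6794 mol
n/ν for SO2 = 1.574/2 = 0.7870
n/ν for O2 = 0.6794/1 = 0.6794
Smallest n/ν is O2 → limiting reagent.
theoretical n(SO3) = (2/1) × 0.6794 = 1.359 mol → 108.8 g
% yield = 54.0 / 108.8 × 100 = 49.63 %

49.6 %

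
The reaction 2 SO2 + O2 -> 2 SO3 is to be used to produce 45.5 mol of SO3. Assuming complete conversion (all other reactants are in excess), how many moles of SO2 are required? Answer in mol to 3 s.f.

n(SO3) = 45.50 mol
n(SO2) = (2/2) × 45.50 = 45.50 mol

45.5 mol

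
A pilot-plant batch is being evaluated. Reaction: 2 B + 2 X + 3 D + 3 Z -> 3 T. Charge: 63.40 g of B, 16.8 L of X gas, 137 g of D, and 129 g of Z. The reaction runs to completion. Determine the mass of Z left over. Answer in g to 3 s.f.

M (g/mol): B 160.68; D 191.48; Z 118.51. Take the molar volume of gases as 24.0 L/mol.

58.9 g

n(B) = 63.40 / 160.68 = 0.3946 mol
n(X) = 16.80 / 24.0 = 0.7000 mol
n(D) = 137.0 / 191.48 = 0.7155 mol
n(Z) = 129.0 / 118.51 = 1.089 mol
n/ν for B = 0.3946/2 = 0.1973
n/ν for X = 0.7000/2 = 0.3500
n/ν for D = 0.7155/3 = 0.2385
n/ν for Z = 1.089/3 = 0.3630
Smallest n/ν is B → limiting reagent.
Z consumed = (3/2) × 0.3946 = 0.5919 mol
Z remaining = 1.089 − 0.5919 = 0.4971 mol
mass = 0.4971 × 118.51 = 58.91 g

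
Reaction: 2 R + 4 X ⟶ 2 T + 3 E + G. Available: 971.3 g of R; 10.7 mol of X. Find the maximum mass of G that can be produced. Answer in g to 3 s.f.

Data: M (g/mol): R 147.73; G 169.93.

n(R) = 971.3 / 147.73 = 6.575 mol
n(X) = 10.70 mol
n/ν for R = 6.575/2 = 3.288
n/ν for X = 10.70/4 = 2.675
Smallest n/ν is X → limiting reagent.
n(G) = (1/4) × 10.70 = 2.675 mol
mass = 2.675 × 169.93 = 454.6 g

455 g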